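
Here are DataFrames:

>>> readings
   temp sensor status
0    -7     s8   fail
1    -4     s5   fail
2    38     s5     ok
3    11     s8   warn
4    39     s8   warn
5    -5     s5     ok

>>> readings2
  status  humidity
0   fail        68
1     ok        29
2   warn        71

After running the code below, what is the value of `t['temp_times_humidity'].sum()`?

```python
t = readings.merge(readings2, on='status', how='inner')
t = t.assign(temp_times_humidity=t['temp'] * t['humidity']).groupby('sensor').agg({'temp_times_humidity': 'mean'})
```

1253.0

merge on 'status' (how='inner') → 6 rows:
   temp sensor status  humidity
0    -7     s8   fail        68
1    -4     s5   fail        68
2    38     s5     ok        29
3    11     s8   warn        71
4    39     s8   warn        71
5    -5     s5     ok        29
add column temp_times_humidity = t['temp'] * t['humidity']:
   temp sensor status  humidity  temp_times_humidity
0    -7     s8   fail        68                 -476
1    -4     s5   fail        68                 -272
2    38     s5     ok        29                 1102
3    11     s8   warn        71                  781
4    39     s8   warn        71                 2769
5    -5     s5     ok        29                 -145
group by sensor, mean of temp_times_humidity:
        temp_times_humidity
sensor                     
s5               228.333333
s8              1024.666667
Reading off the sum of column 'temp_times_humidity', we get 1253.0.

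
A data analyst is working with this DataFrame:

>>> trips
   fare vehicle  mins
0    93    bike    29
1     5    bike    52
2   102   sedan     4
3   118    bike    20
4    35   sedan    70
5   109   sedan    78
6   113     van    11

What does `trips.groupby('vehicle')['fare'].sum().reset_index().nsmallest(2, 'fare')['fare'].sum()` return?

329

group by vehicle, sum of fare:
vehicle
bike     216
sedan    246
van      113
Name: fare, dtype: int64
reset_index():
  vehicle  fare
0    bike   216
1   sedan   246
2     van   113
take 2 rows with smallest fare:
  vehicle  fare
2     van   113
0    bike   216
So sum() = 329.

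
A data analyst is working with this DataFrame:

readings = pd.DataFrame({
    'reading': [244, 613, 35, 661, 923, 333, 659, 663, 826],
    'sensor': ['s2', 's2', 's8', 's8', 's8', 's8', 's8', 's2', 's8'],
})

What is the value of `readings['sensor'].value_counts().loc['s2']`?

3

value_counts of sensor:
sensor
s8    6
s2    3
Name: count, dtype: int64
value at index 's2' → 3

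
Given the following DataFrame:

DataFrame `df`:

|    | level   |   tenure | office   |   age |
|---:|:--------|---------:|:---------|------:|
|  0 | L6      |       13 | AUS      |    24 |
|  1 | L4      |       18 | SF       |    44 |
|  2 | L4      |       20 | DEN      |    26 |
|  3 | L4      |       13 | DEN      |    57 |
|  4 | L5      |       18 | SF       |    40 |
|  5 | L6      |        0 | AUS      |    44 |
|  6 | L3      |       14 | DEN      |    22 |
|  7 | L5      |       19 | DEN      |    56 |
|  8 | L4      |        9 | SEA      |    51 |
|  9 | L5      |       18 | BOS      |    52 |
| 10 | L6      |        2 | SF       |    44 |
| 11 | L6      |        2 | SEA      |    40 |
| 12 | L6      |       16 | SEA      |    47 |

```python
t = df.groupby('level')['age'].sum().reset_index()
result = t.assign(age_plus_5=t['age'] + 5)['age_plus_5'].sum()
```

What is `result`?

group by level, sum of age:
level
L3     22
L4    178
L5    148
L6    199
Name: age, dtype: int64
reset_index():
  level  age
0    L3   22
1    L4  178
2    L5  148
3    L6  199
add column age_plus_5 = t['age'] + 5:
  level  age  age_plus_5
0    L3   22          27
1    L4  178         183
2    L5  148         153
3    L6  199         204
The sum of column 'age_plus_5' is 567.

567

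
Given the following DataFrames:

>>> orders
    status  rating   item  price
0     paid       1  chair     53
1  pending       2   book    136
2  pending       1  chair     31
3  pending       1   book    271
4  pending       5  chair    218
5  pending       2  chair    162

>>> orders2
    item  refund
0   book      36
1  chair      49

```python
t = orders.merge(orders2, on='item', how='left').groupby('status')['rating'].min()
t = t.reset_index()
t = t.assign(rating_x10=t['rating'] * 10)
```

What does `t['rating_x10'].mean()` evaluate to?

merge on 'item' (how='left') → 6 rows:
    status  rating   item  price  refund
0     paid       1  chair     53      49
1  pending       2   book    136      36
2  pending       1  chair     31      49
3  pending       1   book    271      36
4  pending       5  chair    218      49
5  pending       2  chair    162      49
group by status, min of rating:
status
paid       1
pending    1
Name: rating, dtype: int64
reset_index():
    status  rating
0     paid       1
1  pending       1
add column rating_x10 = t['rating'] * 10:
    status  rating  rating_x10
0     paid       1          10
1  pending       1          10
Taking the mean of column 'rating_x10' gives 10.0.

10.0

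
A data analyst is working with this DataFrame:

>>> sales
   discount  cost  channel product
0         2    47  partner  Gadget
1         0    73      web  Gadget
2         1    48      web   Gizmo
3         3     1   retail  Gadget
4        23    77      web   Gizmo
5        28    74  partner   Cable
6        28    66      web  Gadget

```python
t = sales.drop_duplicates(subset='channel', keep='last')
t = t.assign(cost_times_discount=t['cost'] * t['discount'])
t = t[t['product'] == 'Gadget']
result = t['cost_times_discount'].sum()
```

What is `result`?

drop duplicate channel (keep=last):
   discount  cost  channel product
3         3     1   retail  Gadget
5        28    74  partner   Cable
6        28    66      web  Gadget
add column cost_times_discount = t['cost'] * t['discount']:
   discount  cost  channel product  cost_times_discount
3         3     1   retail  Gadget                    3
5        28    74  partner   Cable                 2072
6        28    66      web  Gadget                 1848
filter rows where product == 'Gadget':
   discount  cost channel product  cost_times_discount
3         3     1  retail  Gadget                    3
6        28    66     web  Gadget                 1848
Finally, sum of column 'cost_times_discount' = 1851.

1851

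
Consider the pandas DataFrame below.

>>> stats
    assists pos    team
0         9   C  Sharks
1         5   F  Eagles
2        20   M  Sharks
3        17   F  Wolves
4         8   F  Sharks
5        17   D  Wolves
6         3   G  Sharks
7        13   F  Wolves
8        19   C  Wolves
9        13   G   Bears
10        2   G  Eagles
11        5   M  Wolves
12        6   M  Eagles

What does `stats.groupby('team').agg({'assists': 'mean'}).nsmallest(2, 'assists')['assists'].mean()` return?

7.16666666667

group by team, mean of assists:
          assists
team             
Bears   13.000000
Eagles   4.333333
Sharks  10.000000
Wolves  14.200000
take 2 rows with smallest assists:
          assists
team             
Eagles   4.333333
Sharks  10.000000
The mean of column 'assists' is 7.16666666667.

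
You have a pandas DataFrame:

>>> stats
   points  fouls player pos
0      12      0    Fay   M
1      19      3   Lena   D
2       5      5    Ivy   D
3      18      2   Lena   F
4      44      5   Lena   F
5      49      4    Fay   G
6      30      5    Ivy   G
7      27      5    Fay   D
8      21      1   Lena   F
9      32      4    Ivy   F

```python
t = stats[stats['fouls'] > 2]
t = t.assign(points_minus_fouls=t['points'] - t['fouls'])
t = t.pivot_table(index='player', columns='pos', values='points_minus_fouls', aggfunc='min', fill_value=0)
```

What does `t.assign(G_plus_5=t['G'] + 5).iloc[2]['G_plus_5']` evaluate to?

filter rows where fouls > 2:
   points  fouls player pos
1      19      3   Lena   D
2       5      5    Ivy   D
4      44      5   Lena   F
5      49      4    Fay   G
6      30      5    Ivy   G
7      27      5    Fay   D
9      32      4    Ivy   F
add column points_minus_fouls = t['points'] - t['fouls']:
   points  fouls player pos  points_minus_fouls
1      19      3   Lena   D                  16
2       5      5    Ivy   D                   0
4      44      5   Lena   F                  39
5      49      4    Fay   G                  45
6      30      5    Ivy   G                  25
7      27      5    Fay   D                  22
9      32      4    Ivy   F                  28
pivot: rows=player, cols=pos, min(points_minus_fouls):
pos      D   F   G
player            
Fay     22   0  45
Ivy      0  28  25
Lena    16  39   0
add column G_plus_5 = t['G'] + 5:
pos      D   F   G  G_plus_5
player                      
Fay     22   0  45        50
Ivy      0  28  25        30
Lena    16  39   0         5
Reading off the value at position 2, column 'G_plus_5', we get 5.

5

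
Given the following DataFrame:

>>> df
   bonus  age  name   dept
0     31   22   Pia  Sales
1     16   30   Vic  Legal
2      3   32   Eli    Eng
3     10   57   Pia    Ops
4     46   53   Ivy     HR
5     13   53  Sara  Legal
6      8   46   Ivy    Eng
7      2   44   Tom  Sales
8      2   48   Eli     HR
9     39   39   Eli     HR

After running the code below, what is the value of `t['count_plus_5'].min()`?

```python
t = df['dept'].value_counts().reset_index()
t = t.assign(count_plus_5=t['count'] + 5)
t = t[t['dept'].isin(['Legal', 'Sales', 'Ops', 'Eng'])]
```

6

value_counts of dept:
dept
HR       3
Sales    2
Legal    2
Eng      2
Ops      1
Name: count, dtype: int64
reset_index():
    dept  count
0     HR      3
1  Sales      2
2  Legal      2
3    Eng      2
4    Ops      1
add column count_plus_5 = t['count'] + 5:
    dept  count  count_plus_5
0     HR      3             8
1  Sales      2             7
2  Legal      2             7
3    Eng      2             7
4    Ops      1             6
filter rows where dept in ['Legal', 'Sales', 'Ops', 'Eng']:
    dept  count  count_plus_5
1  Sales      2             7
2  Legal      2             7
3    Eng      2             7
4    Ops      1             6
Taking the min of column 'count_plus_5' gives 6.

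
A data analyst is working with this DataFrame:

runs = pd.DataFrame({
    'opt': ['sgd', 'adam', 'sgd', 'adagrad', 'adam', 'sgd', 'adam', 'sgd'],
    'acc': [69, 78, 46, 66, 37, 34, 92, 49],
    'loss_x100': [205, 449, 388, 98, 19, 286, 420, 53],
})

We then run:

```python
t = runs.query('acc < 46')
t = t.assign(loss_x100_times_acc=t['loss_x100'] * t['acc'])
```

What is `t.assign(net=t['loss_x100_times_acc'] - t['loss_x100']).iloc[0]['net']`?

filter rows where acc < 46:
    opt  acc  loss_x100
4  adam   37         19
5   sgd   34        286
add column loss_x100_times_acc = t['loss_x100'] * t['acc']:
    opt  acc  loss_x100  loss_x100_times_acc
4  adam   37         19                  703
5   sgd   34        286                 9724
add column net = t['loss_x100_times_acc'] - t['loss_x100']:
    opt  acc  loss_x100  loss_x100_times_acc   net
4  adam   37         19                  703   684
5   sgd   34        286                 9724  9438
value at position 0, column 'net' → 684

684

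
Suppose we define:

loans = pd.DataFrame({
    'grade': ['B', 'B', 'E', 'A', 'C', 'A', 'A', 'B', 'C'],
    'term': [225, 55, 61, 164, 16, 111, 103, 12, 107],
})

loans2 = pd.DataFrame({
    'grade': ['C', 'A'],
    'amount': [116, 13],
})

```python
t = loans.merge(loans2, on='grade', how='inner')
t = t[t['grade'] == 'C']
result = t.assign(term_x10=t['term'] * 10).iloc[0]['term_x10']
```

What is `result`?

160

merge on 'grade' (how='inner') → 5 rows:
  grade  term  amount
0     A   164      13
1     C    16     116
2     A   111      13
3     A   103      13
4     C   107     116
filter rows where grade == 'C':
  grade  term  amount
1     C    16     116
4     C   107     116
add column term_x10 = t['term'] * 10:
  grade  term  amount  term_x10
1     C    16     116       160
4     C   107     116      1070
Reading off the value at position 0, column 'term_x10', we get 160.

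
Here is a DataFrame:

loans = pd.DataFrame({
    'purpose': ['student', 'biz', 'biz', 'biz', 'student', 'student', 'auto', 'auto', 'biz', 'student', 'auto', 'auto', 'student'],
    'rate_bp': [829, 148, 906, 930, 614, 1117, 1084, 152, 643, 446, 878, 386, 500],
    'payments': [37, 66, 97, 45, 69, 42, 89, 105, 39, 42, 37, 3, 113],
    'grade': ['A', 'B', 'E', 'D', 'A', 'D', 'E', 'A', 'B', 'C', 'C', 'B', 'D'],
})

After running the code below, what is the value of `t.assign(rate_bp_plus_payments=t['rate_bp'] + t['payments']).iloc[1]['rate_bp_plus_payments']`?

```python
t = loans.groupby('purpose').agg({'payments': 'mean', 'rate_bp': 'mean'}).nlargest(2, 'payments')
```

group by purpose: mean(payments), mean(rate_bp):
         payments  rate_bp
purpose                   
auto        58.50   625.00
biz         61.75   656.75
student     60.60   701.20
take 2 rows with largest payments:
         payments  rate_bp
purpose                   
biz         61.75   656.75
student     60.60   701.20
add column rate_bp_plus_payments = t['rate_bp'] + t['payments']:
         payments  rate_bp  rate_bp_plus_payments
purpose                                          
biz         61.75   656.75                  718.5
student     60.60   701.20                  761.8

761.8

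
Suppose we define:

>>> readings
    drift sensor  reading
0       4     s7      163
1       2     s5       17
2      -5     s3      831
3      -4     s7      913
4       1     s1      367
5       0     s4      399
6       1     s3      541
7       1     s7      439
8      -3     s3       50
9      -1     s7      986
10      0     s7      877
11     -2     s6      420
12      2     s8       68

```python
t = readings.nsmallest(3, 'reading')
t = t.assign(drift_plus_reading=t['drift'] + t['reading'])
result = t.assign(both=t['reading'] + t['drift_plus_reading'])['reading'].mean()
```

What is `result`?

take 3 rows with smallest reading:
    drift sensor  reading
1       2     s5       17
8      -3     s3       50
12      2     s8       68
add column drift_plus_reading = t['drift'] + t['reading']:
    drift sensor  reading  drift_plus_reading
1       2     s5       17                  19
8      -3     s3       50                  47
12      2     s8       68                  70
add column both = t['reading'] + t['drift_plus_reading']:
    drift sensor  reading  drift_plus_reading  both
1       2     s5       17                  19    36
8      -3     s3       50                  47    97
12      2     s8       68                  70   138

45.0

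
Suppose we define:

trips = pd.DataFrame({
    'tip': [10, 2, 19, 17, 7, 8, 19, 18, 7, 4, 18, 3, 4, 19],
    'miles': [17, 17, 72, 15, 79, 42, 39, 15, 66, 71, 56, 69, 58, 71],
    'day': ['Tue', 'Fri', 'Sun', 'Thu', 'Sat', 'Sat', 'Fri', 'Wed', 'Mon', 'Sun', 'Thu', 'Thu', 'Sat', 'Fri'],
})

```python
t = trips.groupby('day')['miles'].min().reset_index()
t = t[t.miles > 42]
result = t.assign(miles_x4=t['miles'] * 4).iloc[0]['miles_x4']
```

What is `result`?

group by day, min of miles:
day
Fri    17
Mon    66
Sat    42
Sun    71
Thu    15
Tue    17
Wed    15
Name: miles, dtype: int64
reset_index():
   day  miles
0  Fri     17
1  Mon     66
2  Sat     42
3  Sun     71
4  Thu     15
5  Tue     17
6  Wed     15
filter rows where miles > 42:
   day  miles
1  Mon     66
3  Sun     71
add column miles_x4 = t['miles'] * 4:
   day  miles  miles_x4
1  Mon     66       264
3  Sun     71       284

264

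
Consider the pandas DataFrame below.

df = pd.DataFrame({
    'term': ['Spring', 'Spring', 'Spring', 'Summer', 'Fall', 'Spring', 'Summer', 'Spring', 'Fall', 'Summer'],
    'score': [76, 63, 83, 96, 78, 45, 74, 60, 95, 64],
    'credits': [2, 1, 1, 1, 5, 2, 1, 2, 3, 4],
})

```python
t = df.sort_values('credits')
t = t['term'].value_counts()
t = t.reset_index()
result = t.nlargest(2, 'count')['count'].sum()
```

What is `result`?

8

sort by credits:
     term  score  credits
1  Spring     63        1
2  Spring     83        1
3  Summer     96        1
6  Summer     74        1
0  Spring     76        2
5  Spring     45        2
7  Spring     60        2
8    Fall     95        3
9  Summer     64        4
4    Fall     78        5
value_counts of term:
term
Spring    5
Summer    3
Fall      2
Name: count, dtype: int64
reset_index():
     term  count
0  Spring      5
1  Summer      3
2    Fall      2
take 2 rows with largest count:
     term  count
0  Spring      5
1  Summer      3
Taking the sum of column 'count' gives 8.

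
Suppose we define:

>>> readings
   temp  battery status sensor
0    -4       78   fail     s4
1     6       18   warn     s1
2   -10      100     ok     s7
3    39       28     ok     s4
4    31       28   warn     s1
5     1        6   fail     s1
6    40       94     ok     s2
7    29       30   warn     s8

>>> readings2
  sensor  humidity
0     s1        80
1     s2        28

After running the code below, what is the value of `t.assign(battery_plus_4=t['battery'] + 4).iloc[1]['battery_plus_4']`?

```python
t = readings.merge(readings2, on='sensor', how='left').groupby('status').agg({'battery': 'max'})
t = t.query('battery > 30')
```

merge on 'sensor' (how='left') → 8 rows:
   temp  battery status sensor  humidity
0    -4       78   fail     s4       NaN
1     6       18   warn     s1      80.0
2   -10      100     ok     s7       NaN
3    39       28     ok     s4       NaN
4    31       28   warn     s1      80.0
5     1        6   fail     s1      80.0
6    40       94     ok     s2      28.0
7    29       30   warn     s8       NaN
group by status, max of battery:
        battery
status         
fail         78
ok          100
warn         30
filter rows where battery > 30:
        battery
status         
fail         78
ok          100
add column battery_plus_4 = t['battery'] + 4:
        battery  battery_plus_4
status                         
fail         78              82
ok          100             104

104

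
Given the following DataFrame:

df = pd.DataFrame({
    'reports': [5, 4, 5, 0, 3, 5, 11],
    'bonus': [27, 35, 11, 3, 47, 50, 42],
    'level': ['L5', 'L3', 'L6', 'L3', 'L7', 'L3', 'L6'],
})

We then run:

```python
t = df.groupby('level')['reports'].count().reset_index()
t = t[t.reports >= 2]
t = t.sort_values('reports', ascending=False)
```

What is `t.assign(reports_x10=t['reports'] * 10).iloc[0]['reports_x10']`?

30

group by level, count of reports:
level
L3    3
L5    1
L6    2
L7    1
Name: reports, dtype: int64
reset_index():
  level  reports
0    L3        3
1    L5        1
2    L6        2
3    L7        1
filter rows where reports >= 2:
  level  reports
0    L3        3
2    L6        2
sort by reports descending:
  level  reports
0    L3        3
2    L6        2
add column reports_x10 = t['reports'] * 10:
  level  reports  reports_x10
0    L3        3           30
2    L6        2           20
Reading off the value at position 0, column 'reports_x10', we get 30.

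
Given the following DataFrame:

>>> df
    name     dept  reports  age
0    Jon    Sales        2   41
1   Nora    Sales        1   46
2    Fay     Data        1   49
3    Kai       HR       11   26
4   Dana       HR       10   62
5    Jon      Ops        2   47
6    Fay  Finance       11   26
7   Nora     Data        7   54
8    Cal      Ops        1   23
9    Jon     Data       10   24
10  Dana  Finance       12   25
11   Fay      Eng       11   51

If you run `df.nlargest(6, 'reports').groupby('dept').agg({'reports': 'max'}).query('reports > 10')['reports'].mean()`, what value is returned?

11.3333333333

take 6 rows with largest reports:
    name     dept  reports  age
10  Dana  Finance       12   25
3    Kai       HR       11   26
6    Fay  Finance       11   26
11   Fay      Eng       11   51
4   Dana       HR       10   62
9    Jon     Data       10   24
group by dept, max of reports:
         reports
dept            
Data          10
Eng           11
Finance       12
HR            11
filter rows where reports > 10:
         reports
dept            
Eng           11
Finance       12
HR            11
Taking the mean of column 'reports' gives 11.3333333333.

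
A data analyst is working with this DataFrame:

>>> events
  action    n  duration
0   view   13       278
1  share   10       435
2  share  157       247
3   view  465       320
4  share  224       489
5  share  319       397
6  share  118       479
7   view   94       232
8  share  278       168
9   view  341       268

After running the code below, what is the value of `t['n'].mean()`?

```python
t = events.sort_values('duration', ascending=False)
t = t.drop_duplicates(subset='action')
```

344.5

sort by duration descending:
  action    n  duration
4  share  224       489
6  share  118       479
1  share   10       435
5  share  319       397
3   view  465       320
0   view   13       278
9   view  341       268
2  share  157       247
7   view   94       232
8  share  278       168
drop duplicate action (keep=first):
  action    n  duration
4  share  224       489
3   view  465       320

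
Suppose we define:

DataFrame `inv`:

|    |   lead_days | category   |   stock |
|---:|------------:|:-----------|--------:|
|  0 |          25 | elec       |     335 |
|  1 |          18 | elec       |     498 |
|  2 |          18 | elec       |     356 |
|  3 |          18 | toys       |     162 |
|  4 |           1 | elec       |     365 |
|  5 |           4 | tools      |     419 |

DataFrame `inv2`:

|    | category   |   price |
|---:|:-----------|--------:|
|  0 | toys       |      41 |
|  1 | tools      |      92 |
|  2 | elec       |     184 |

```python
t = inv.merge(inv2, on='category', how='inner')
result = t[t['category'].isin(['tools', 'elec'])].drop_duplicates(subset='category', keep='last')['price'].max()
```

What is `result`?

184

merge on 'category' (how='inner') → 6 rows:
   lead_days category  stock  price
0         25     elec    335    184
1         18     elec    498    184
2         18     elec    356    184
3         18     toys    162     41
4          1     elec    365    184
5          4    tools    419     92
filter rows where category in ['tools', 'elec']:
   lead_days category  stock  price
0         25     elec    335    184
1         18     elec    498    184
2         18     elec    356    184
4          1     elec    365    184
5          4    tools    419     92
drop duplicate category (keep=last):
   lead_days category  stock  price
4          1     elec    365    184
5          4    tools    419     92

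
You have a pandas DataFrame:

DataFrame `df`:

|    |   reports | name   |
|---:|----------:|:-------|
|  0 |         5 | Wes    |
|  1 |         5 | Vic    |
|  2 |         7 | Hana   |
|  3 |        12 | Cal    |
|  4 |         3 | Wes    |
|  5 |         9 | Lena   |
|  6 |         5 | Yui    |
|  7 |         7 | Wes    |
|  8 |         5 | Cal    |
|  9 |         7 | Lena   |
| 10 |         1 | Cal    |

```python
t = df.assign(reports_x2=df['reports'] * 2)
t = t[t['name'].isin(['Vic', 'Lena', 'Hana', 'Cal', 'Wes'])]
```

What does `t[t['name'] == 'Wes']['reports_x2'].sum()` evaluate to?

add column reports_x2 = df['reports'] * 2:
    reports  name  reports_x2
0         5   Wes          10
1         5   Vic          10
2         7  Hana          14
3        12   Cal          24
4         3   Wes           6
5         9  Lena          18
6         5   Yui          10
7         7   Wes          14
8         5   Cal          10
9         7  Lena          14
10        1   Cal           2
filter rows where name in ['Vic', 'Lena', 'Hana', 'Cal', 'Wes']:
    reports  name  reports_x2
0         5   Wes          10
1         5   Vic          10
2         7  Hana          14
3        12   Cal          24
4         3   Wes           6
5         9  Lena          18
7         7   Wes          14
8         5   Cal          10
9         7  Lena          14
10        1   Cal           2
filter rows where name == 'Wes':
   reports name  reports_x2
0        5  Wes          10
4        3  Wes           6
7        7  Wes          14

30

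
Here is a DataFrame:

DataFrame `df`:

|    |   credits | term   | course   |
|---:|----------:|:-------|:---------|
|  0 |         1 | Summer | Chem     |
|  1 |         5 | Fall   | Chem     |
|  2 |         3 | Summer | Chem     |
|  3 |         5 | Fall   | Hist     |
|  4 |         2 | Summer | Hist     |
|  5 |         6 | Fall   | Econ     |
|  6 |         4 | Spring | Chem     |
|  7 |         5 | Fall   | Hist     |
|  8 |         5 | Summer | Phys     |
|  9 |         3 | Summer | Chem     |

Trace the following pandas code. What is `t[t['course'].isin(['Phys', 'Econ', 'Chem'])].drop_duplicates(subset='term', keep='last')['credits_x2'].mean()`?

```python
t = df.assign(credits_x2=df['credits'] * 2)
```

8.66666666667

add column credits_x2 = df['credits'] * 2:
   credits    term course  credits_x2
0        1  Summer   Chem           2
1        5    Fall   Chem          10
2        3  Summer   Chem           6
3        5    Fall   Hist          10
4        2  Summer   Hist           4
5        6    Fall   Econ          12
6        4  Spring   Chem           8
7        5    Fall   Hist          10
8        5  Summer   Phys          10
9        3  Summer   Chem           6
filter rows where course in ['Phys', 'Econ', 'Chem']:
   credits    term course  credits_x2
0        1  Summer   Chem           2
1        5    Fall   Chem          10
2        3  Summer   Chem           6
5        6    Fall   Econ          12
6        4  Spring   Chem           8
8        5  Summer   Phys          10
9        3  Summer   Chem           6
drop duplicate term (keep=last):
   credits    term course  credits_x2
5        6    Fall   Econ          12
6        4  Spring   Chem           8
9        3  Summer   Chem           6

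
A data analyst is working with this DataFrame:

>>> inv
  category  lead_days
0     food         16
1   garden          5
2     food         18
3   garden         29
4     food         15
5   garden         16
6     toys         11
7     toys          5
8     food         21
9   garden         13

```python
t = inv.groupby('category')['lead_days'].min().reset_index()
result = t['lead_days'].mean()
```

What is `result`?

8.33333333333

group by category, min of lead_days:
category
food      15
garden     5
toys       5
Name: lead_days, dtype: int64
reset_index():
  category  lead_days
0     food         15
1   garden          5
2     toys          5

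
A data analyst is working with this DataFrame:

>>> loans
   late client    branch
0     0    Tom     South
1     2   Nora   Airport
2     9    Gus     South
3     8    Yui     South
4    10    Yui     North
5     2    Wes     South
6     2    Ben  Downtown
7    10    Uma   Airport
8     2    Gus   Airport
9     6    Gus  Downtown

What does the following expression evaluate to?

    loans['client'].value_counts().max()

value_counts of client:
client
Gus     3
Yui     2
Tom     1
Nora    1
Wes     1
Ben     1
Uma     1
Name: count, dtype: int64
Then the max of the resulting series: 3

3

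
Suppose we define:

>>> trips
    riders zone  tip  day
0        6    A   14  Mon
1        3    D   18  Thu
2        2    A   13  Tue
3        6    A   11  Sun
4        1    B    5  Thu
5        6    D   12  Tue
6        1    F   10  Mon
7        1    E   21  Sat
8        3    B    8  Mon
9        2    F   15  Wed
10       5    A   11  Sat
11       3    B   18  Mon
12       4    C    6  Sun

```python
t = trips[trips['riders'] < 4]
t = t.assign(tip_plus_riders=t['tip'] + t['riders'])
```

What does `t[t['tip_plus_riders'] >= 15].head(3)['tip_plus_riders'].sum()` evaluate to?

filter rows where riders < 4:
    riders zone  tip  day
1        3    D   18  Thu
2        2    A   13  Tue
4        1    B    5  Thu
6        1    F   10  Mon
7        1    E   21  Sat
8        3    B    8  Mon
9        2    F   15  Wed
11       3    B   18  Mon
add column tip_plus_riders = t['tip'] + t['riders']:
    riders zone  tip  day  tip_plus_riders
1        3    D   18  Thu               21
2        2    A   13  Tue               15
4        1    B    5  Thu                6
6        1    F   10  Mon               11
7        1    E   21  Sat               22
8        3    B    8  Mon               11
9        2    F   15  Wed               17
11       3    B   18  Mon               21
filter rows where tip_plus_riders >= 15:
    riders zone  tip  day  tip_plus_riders
1        3    D   18  Thu               21
2        2    A   13  Tue               15
7        1    E   21  Sat               22
9        2    F   15  Wed               17
11       3    B   18  Mon               21
take first 3 rows:
   riders zone  tip  day  tip_plus_riders
1       3    D   18  Thu               21
2       2    A   13  Tue               15
7       1    E   21  Sat               22

58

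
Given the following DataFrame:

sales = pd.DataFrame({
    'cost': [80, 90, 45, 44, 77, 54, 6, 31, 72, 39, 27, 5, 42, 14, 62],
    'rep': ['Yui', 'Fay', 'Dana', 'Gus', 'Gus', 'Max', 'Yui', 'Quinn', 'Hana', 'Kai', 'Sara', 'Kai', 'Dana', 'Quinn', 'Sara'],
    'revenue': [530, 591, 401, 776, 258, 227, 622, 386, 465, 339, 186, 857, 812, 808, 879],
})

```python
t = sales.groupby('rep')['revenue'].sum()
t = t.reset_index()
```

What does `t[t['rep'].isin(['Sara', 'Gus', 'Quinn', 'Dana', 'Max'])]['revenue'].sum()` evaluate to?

4733

group by rep, sum of revenue:
rep
Dana     1213
Fay       591
Gus      1034
Hana      465
Kai      1196
Max       227
Quinn    1194
Sara     1065
Yui      1152
Name: revenue, dtype: int64
reset_index():
     rep  revenue
0   Dana     1213
1    Fay      591
2    Gus     1034
3   Hana      465
4    Kai     1196
5    Max      227
6  Quinn     1194
7   Sara     1065
8    Yui     1152
filter rows where rep in ['Sara', 'Gus', 'Quinn', 'Dana', 'Max']:
     rep  revenue
0   Dana     1213
2    Gus     1034
5    Max      227
6  Quinn     1194
7   Sara     1065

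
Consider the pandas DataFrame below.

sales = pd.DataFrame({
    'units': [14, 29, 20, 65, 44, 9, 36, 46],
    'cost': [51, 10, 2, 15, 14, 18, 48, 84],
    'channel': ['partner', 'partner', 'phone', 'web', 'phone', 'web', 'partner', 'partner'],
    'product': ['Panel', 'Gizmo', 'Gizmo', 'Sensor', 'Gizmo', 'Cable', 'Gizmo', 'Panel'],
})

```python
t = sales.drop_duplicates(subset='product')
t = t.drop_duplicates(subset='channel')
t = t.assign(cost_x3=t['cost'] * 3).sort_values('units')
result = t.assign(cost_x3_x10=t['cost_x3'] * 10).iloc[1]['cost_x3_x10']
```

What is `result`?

drop duplicate product (keep=first):
   units  cost  channel product
0     14    51  partner   Panel
1     29    10  partner   Gizmo
3     65    15      web  Sensor
5      9    18      web   Cable
drop duplicate channel (keep=first):
   units  cost  channel product
0     14    51  partner   Panel
3     65    15      web  Sensor
add column cost_x3 = t['cost'] * 3:
   units  cost  channel product  cost_x3
0     14    51  partner   Panel      153
3     65    15      web  Sensor       45
sort by units:
   units  cost  channel product  cost_x3
0     14    51  partner   Panel      153
3     65    15      web  Sensor       45
add column cost_x3_x10 = t['cost_x3'] * 10:
   units  cost  channel product  cost_x3  cost_x3_x10
0     14    51  partner   Panel      153         1530
3     65    15      web  Sensor       45          450

450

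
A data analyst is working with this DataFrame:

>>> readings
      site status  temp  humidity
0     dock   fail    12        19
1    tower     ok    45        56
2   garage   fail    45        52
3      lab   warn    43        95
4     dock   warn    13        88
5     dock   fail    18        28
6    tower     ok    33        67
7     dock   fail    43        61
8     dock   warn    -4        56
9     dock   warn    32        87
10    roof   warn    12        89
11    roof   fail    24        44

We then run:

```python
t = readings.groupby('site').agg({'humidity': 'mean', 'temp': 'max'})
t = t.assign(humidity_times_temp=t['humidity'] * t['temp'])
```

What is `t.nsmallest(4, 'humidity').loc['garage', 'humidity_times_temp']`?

group by site: mean(humidity), max(temp):
        humidity  temp
site                  
dock        56.5    43
garage      52.0    45
lab         95.0    43
roof        66.5    24
tower       61.5    45
add column humidity_times_temp = t['humidity'] * t['temp']:
        humidity  temp  humidity_times_temp
site                                       
dock        56.5    43               2429.5
garage      52.0    45               2340.0
lab         95.0    43               4085.0
roof        66.5    24               1596.0
tower       61.5    45               2767.5
take 4 rows with smallest humidity:
        humidity  temp  humidity_times_temp
site                                       
garage      52.0    45               2340.0
dock        56.5    43               2429.5
tower       61.5    45               2767.5
roof        66.5    24               1596.0

2340.0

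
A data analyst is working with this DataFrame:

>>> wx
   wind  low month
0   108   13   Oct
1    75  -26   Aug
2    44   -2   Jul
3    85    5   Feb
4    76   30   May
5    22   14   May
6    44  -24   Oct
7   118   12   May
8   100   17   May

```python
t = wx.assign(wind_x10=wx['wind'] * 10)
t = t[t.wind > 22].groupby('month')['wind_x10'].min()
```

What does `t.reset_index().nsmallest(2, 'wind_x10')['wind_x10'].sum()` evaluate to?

880

add column wind_x10 = wx['wind'] * 10:
   wind  low month  wind_x10
0   108   13   Oct      1080
1    75  -26   Aug       750
2    44   -2   Jul       440
3    85    5   Feb       850
4    76   30   May       760
5    22   14   May       220
6    44  -24   Oct       440
7   118   12   May      1180
8   100   17   May      1000
filter rows where wind > 22:
   wind  low month  wind_x10
0   108   13   Oct      1080
1    75  -26   Aug       750
2    44   -2   Jul       440
3    85    5   Feb       850
4    76   30   May       760
6    44  -24   Oct       440
7   118   12   May      1180
8   100   17   May      1000
group by month, min of wind_x10:
month
Aug    750
Feb    850
Jul    440
May    760
Oct    440
Name: wind_x10, dtype: int64
reset_index():
  month  wind_x10
0   Aug       750
1   Feb       850
2   Jul       440
3   May       760
4   Oct       440
take 2 rows with smallest wind_x10:
  month  wind_x10
2   Jul       440
4   Oct       440
The sum of column 'wind_x10' is 880.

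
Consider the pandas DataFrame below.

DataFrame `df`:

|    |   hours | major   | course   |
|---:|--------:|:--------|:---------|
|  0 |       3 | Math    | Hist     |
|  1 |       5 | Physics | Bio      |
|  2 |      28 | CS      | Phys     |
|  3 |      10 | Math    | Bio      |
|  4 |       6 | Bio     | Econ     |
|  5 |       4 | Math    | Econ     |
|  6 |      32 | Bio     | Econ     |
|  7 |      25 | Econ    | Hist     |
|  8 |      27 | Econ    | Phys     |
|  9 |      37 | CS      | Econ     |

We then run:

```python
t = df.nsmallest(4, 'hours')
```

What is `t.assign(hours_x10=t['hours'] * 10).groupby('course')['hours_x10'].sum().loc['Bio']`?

take 4 rows with smallest hours:
   hours    major course
0      3     Math   Hist
5      4     Math   Econ
1      5  Physics    Bio
4      6      Bio   Econ
add column hours_x10 = t['hours'] * 10:
   hours    major course  hours_x10
0      3     Math   Hist         30
5      4     Math   Econ         40
1      5  Physics    Bio         50
4      6      Bio   Econ         60
group by course, sum of hours_x10:
course
Bio      50
Econ    100
Hist     30
Name: hours_x10, dtype: int64

50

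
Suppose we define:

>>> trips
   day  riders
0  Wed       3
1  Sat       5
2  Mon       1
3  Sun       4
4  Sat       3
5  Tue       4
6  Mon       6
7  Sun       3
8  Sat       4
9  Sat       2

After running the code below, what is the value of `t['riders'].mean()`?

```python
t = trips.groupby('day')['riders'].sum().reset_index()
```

group by day, sum of riders:
day
Mon     7
Sat    14
Sun     7
Tue     4
Wed     3
Name: riders, dtype: int64
reset_index():
   day  riders
0  Mon       7
1  Sat      14
2  Sun       7
3  Tue       4
4  Wed       3
Then the mean of column 'riders': 7.0

7.0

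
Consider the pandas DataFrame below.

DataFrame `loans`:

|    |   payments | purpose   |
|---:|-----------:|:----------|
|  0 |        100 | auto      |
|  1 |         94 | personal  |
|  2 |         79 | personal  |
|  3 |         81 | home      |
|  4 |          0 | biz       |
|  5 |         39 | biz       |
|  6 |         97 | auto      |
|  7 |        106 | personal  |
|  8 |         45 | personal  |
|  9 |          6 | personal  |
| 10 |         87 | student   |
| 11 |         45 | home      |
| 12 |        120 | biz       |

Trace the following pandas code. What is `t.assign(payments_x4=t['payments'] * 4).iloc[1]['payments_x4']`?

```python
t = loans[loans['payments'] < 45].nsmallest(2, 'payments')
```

24

filter rows where payments < 45:
   payments   purpose
4         0       biz
5        39       biz
9         6  personal
take 2 rows with smallest payments:
   payments   purpose
4         0       biz
9         6  personal
add column payments_x4 = t['payments'] * 4:
   payments   purpose  payments_x4
4         0       biz            0
9         6  personal           24
value at position 1, column 'payments_x4' → 24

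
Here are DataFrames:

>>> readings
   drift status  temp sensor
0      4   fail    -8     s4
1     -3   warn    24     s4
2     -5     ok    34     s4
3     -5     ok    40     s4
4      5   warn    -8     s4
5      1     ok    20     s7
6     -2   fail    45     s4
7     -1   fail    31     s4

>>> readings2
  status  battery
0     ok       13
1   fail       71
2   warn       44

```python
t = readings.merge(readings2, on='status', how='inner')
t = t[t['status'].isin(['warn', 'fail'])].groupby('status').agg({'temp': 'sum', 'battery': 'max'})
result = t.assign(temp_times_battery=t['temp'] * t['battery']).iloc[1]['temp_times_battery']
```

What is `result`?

704

merge on 'status' (how='inner') → 8 rows:
   drift status  temp sensor  battery
0      4   fail    -8     s4       71
1     -3   warn    24     s4       44
2     -5     ok    34     s4       13
3     -5     ok    40     s4       13
4      5   warn    -8     s4       44
5      1     ok    20     s7       13
6     -2   fail    45     s4       71
7     -1   fail    31     s4       71
filter rows where status in ['warn', 'fail']:
   drift status  temp sensor  battery
0      4   fail    -8     s4       71
1     -3   warn    24     s4       44
4      5   warn    -8     s4       44
6     -2   fail    45     s4       71
7     -1   fail    31     s4       71
group by status: sum(temp), max(battery):
        temp  battery
status               
fail      68       71
warn      16       44
add column temp_times_battery = t['temp'] * t['battery']:
        temp  battery  temp_times_battery
status                                   
fail      68       71                4828
warn      16       44                 704
value at position 1, column 'temp_times_battery' → 704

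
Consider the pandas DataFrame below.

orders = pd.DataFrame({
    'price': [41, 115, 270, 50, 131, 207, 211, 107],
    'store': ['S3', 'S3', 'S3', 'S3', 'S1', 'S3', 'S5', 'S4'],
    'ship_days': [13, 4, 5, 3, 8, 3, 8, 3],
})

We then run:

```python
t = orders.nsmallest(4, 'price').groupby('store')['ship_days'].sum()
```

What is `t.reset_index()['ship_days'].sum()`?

take 4 rows with smallest price:
   price store  ship_days
0     41    S3         13
3     50    S3          3
7    107    S4          3
1    115    S3          4
group by store, sum of ship_days:
store
S3    20
S4     3
Name: ship_days, dtype: int64
reset_index():
  store  ship_days
0    S3         20
1    S4          3
Taking the sum of column 'ship_days' gives 23.

23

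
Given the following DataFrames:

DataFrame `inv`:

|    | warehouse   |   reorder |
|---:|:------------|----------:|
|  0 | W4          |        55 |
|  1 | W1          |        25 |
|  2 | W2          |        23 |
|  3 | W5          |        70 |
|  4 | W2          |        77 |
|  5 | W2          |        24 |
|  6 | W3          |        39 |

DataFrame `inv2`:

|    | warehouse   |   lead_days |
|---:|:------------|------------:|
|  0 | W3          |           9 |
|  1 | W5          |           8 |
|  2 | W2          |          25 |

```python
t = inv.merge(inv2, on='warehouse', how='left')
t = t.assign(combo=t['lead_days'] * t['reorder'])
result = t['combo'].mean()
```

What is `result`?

802.2

merge on 'warehouse' (how='left') → 7 rows:
  warehouse  reorder  lead_days
0        W4       55        NaN
1        W1       25        NaN
2        W2       23       25.0
3        W5       70        8.0
4        W2       77       25.0
5        W2       24       25.0
6        W3       39        9.0
add column combo = t['lead_days'] * t['reorder']:
  warehouse  reorder  lead_days   combo
0        W4       55        NaN     NaN
1        W1       25        NaN     NaN
2        W2       23       25.0   575.0
3        W5       70        8.0   560.0
4        W2       77       25.0  1925.0
5        W2       24       25.0   600.0
6        W3       39        9.0   351.0
Then the mean of column 'combo': 802.2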